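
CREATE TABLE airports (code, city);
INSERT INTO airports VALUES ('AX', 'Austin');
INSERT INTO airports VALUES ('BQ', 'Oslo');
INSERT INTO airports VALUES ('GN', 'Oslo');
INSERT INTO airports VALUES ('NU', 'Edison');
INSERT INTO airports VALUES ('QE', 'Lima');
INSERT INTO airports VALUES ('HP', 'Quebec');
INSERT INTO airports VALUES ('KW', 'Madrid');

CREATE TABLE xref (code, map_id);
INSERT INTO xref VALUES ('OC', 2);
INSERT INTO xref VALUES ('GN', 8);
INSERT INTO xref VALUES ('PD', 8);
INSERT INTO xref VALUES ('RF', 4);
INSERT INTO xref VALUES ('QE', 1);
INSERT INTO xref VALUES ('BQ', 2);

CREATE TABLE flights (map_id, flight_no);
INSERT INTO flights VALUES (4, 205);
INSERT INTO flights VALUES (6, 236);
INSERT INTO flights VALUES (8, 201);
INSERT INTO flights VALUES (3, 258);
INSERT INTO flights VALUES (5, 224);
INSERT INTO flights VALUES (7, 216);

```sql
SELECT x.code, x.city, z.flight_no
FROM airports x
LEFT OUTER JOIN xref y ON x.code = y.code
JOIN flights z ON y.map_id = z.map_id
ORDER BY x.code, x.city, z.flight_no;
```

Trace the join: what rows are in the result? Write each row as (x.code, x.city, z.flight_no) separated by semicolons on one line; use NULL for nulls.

(GN, Oslo, 201)

Evaluate left to right. First `airports x LEFT JOIN xref y` on code: 7 row(s).
Then INNER JOIN `flights z` on map_id: keep only rows whose y.map_id appears in z.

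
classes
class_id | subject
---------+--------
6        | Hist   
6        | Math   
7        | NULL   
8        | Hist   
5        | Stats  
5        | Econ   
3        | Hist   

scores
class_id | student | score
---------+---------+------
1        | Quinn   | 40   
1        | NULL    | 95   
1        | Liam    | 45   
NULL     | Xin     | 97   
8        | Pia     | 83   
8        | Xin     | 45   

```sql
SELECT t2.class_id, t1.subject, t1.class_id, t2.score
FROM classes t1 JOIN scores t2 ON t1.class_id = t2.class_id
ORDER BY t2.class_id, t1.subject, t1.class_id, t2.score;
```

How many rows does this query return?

2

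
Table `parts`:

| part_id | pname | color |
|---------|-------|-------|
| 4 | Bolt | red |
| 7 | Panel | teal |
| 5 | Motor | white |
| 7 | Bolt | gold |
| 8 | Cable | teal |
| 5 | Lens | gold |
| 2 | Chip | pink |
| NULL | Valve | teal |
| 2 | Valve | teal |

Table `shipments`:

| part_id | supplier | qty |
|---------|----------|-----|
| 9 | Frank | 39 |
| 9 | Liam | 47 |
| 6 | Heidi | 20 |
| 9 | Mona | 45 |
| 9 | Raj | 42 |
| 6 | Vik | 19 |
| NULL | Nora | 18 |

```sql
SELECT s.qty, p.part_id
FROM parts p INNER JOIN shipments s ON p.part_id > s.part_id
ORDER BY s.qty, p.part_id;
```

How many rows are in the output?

INNER JOIN keeps only pairs where the ON condition holds.
Matching on p.part_id > s.part_id. A NULL in a compared column never satisfies the condition.
Matched pairs: 6.
Total: 6 rows.

6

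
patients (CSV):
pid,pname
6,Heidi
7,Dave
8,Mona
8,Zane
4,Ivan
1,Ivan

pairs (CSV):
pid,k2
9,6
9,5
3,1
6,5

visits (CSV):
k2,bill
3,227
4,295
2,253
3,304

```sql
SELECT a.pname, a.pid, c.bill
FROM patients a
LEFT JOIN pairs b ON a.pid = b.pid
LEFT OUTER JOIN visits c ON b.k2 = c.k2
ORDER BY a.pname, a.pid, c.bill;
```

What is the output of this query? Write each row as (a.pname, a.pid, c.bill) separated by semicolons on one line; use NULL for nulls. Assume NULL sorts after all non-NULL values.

(Dave, 7, NULL); (Heidi, 6, NULL); (Ivan, 1, NULL); (Ivan, 4, NULL); (Mona, 8, NULL); (Zane, 8, NULL)

Evaluate left to right. First `patients a LEFT JOIN pairs b` on pid: 6 row(s).
Then LEFT JOIN `visits c` on k2: each of those 6 rows is kept; rows whose b.k2 has no match in c get NULL for c's columns.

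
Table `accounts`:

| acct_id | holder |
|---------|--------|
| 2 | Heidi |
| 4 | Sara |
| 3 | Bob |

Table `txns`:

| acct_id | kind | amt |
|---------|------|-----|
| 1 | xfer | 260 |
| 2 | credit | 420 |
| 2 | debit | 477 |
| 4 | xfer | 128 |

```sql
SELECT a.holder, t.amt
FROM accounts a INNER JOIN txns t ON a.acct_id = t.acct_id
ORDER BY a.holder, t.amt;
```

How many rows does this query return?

INNER JOIN keeps only pairs where the ON condition holds.
Matching on a.acct_id = t.acct_id.
- acct_id=2: 2 matching t row(s), so 2 row(s) emitted.
- acct_id=4: 1 matching t row(s), so 1 row(s) emitted.
- acct_id=3: no matching t row, dropped.
Total: 3 rows.

3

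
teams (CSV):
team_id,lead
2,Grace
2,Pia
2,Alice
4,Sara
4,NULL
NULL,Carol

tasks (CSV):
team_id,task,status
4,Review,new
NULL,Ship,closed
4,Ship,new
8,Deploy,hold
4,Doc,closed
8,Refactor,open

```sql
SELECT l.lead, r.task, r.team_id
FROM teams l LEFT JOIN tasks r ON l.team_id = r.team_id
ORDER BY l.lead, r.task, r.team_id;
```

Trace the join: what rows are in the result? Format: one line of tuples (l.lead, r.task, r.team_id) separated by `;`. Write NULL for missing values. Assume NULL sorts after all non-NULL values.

LEFT JOIN keeps every row from `teams`; unmatched rows get NULL for `tasks`'s columns.
Matching on l.team_id = r.team_id. A NULL in a compared column never satisfies the condition.
- team_id=2: no r row matches, row kept with r columns NULL.
- team_id=2: no r row matches, row kept with r columns NULL.
- team_id=2: no r row matches, row kept with r columns NULL.
- team_id=4: 3 matching r row(s), so 3 row(s) emitted.
- team_id=4: 3 matching r row(s), so 3 row(s) emitted.
- team_id=NULL: no r row matches, row kept with r columns NULL.
After projecting and ordering:
l.lead | r.task | r.team_id
Alice | NULL | NULL
Carol | NULL | NULL
Grace | NULL | NULL
Pia | NULL | NULL
Sara | Doc | 4
Sara | Review | 4
Sara | Ship | 4
NULL | Doc | 4
NULL | Review | 4
NULL | Ship | 4

(Alice, NULL, NULL); (Carol, NULL, NULL); (Grace, NULL, NULL); (Pia, NULL, NULL); (Sara, Doc, 4); (Sara, Review, 4); (Sara, Ship, 4); (NULL, Doc, 4); (NULL, Review, 4); (NULL, Ship, 4)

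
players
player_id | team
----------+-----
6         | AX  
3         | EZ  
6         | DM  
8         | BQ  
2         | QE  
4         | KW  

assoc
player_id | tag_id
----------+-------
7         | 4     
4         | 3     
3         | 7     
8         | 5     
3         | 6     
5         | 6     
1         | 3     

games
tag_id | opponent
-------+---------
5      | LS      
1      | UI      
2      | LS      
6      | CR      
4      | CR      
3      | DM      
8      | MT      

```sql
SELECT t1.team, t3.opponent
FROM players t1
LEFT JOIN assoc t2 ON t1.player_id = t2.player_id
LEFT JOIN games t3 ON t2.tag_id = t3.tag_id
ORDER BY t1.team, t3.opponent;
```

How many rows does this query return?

Joins associate left-to-right: players LEFT JOIN assoc on player_id gives 7 intermediate row(s).
Then LEFT JOIN `games t3` on tag_id: each of those 7 rows is kept; rows whose t2.tag_id has no match in t3 get NULL for t3's columns.
Result: 7 row(s).

7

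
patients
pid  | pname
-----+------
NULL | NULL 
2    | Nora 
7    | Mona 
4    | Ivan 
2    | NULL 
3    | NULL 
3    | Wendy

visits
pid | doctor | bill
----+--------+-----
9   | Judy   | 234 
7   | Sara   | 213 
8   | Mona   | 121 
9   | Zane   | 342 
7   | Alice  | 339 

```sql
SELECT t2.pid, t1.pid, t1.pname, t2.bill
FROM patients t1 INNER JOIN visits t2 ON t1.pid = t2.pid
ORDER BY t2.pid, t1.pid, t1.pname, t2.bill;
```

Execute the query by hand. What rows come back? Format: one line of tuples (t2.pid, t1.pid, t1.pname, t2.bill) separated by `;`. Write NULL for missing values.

INNER JOIN keeps only pairs where the ON condition holds.
Matching on t1.pid = t2.pid. A NULL in a compared column never satisfies the condition.
Matched pairs: 2.

(7, 7, Mona, 213); (7, 7, Mona, 339)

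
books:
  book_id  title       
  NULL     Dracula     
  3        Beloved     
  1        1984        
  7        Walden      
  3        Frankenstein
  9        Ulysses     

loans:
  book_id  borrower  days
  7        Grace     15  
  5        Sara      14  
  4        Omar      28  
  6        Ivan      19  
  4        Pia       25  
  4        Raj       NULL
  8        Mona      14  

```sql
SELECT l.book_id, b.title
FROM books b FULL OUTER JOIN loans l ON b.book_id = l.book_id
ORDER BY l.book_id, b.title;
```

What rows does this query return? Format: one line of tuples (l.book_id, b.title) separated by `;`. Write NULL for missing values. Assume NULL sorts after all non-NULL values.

(4, NULL); (4, NULL); (4, NULL); (5, NULL); (6, NULL); (7, Walden); (8, NULL); (NULL, 1984); (NULL, Beloved); (NULL, Dracula); (NULL, Frankenstein); (NULL, Ulysses)

FULL OUTER JOIN keeps every row from both sides; unmatched rows get NULL for the other side's columns.
Matching on b.book_id = l.book_id. A NULL in a compared column never satisfies the condition.
Matched pairs: 1; unmatched b rows kept: 5; unmatched l rows kept: 6.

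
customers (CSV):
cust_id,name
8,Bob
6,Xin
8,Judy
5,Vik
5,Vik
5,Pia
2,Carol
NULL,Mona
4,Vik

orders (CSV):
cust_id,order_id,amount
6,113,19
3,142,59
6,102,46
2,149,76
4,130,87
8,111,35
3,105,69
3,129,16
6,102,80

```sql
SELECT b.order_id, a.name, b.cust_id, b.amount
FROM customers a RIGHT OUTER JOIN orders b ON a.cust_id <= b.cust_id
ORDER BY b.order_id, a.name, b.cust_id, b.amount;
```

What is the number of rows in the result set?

32

RIGHT JOIN keeps every row from `orders`; unmatched rows get NULL for `customers`'s columns.
Matching on a.cust_id <= b.cust_id. A NULL in a compared column never satisfies the condition.
- a row (cust_id=8): matches 1 b row(s) → 1 output row(s).
- a row (cust_id=6): matches 4 b row(s) → 4 output row(s).
- a row (cust_id=8): matches 1 b row(s) → 1 output row(s).
- a row (cust_id=5): matches 4 b row(s) → 4 output row(s).
- a row (cust_id=5): matches 4 b row(s) → 4 output row(s).
- a row (cust_id=5): matches 4 b row(s) → 4 output row(s).
- a row (cust_id=2): matches 9 b row(s) → 9 output row(s).
- a row (cust_id=NULL): no match.
- a row (cust_id=4): matches 5 b row(s) → 5 output row(s).
- every b row matched at least one a row.
Total: 32 rows.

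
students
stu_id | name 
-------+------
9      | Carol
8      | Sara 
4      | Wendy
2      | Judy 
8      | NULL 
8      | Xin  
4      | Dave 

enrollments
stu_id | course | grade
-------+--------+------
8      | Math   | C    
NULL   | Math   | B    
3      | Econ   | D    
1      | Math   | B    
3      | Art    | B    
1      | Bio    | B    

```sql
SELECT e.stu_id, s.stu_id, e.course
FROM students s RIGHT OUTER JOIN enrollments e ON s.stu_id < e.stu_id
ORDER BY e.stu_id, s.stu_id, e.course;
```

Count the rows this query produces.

8

RIGHT JOIN keeps every row from `enrollments`; unmatched rows get NULL for `students`'s columns.
Matching on s.stu_id < e.stu_id. A NULL in a compared column never satisfies the condition.
- s[0] stu_id=9 → no match.
- s[1] stu_id=8 → no match.
- s[2] stu_id=4 → 1 match(es) in e → 1 row(s).
- s[3] stu_id=2 → 3 match(es) in e → 3 row(s).
- s[4] stu_id=8 → no match.
- s[5] stu_id=8 → no match.
- s[6] stu_id=4 → 1 match(es) in e → 1 row(s).
- plus 3 unmatched e row(s), each kept with NULL s columns.
Total: 5 matched + 3 padded = 8 rows.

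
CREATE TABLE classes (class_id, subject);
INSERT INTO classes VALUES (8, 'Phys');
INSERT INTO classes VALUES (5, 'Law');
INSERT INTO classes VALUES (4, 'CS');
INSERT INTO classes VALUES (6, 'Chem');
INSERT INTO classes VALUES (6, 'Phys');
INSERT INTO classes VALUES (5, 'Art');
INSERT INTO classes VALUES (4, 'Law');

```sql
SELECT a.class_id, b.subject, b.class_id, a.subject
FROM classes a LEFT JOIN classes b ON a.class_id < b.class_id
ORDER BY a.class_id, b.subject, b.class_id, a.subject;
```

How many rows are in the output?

LEFT JOIN keeps every row from `classes a`; unmatched rows get NULL for `classes b`'s columns.
Matching on a.class_id < b.class_id.
- a[0] class_id=8 → no match; kept with NULLs on the b side.
- a[1] class_id=5 → 3 match(es) in b → 3 row(s).
- a[2] class_id=4 → 5 match(es) in b → 5 row(s).
- a[3] class_id=6 → 1 match(es) in b → 1 row(s).
- a[4] class_id=6 → 1 match(es) in b → 1 row(s).
- a[5] class_id=5 → 3 match(es) in b → 3 row(s).
- a[6] class_id=4 → 5 match(es) in b → 5 row(s).
Total: 18 matched + 1 padded = 19 rows.

19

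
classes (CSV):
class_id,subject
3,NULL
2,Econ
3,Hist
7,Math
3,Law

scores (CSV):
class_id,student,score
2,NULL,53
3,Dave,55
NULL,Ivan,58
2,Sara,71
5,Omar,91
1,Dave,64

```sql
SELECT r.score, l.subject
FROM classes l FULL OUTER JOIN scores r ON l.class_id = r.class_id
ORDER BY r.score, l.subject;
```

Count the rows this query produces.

9

FULL OUTER JOIN keeps every row from both sides; unmatched rows get NULL for the other side's columns.
Matching on l.class_id = r.class_id. A NULL in a compared column never satisfies the condition.
Matched pairs: 5; unmatched l rows kept: 1; unmatched r rows kept: 3.
Total: 5 matched + 4 padded = 9 rows.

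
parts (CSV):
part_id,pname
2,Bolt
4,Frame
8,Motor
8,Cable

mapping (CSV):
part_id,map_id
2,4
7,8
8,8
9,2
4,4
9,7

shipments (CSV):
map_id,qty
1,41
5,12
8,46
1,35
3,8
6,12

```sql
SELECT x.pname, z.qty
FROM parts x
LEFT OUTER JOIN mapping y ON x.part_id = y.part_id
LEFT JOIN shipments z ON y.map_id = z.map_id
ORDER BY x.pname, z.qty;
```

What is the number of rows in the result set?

Step 1 — x LEFT JOIN y on part_id → 4 row(s).
Then LEFT JOIN `shipments z` on map_id: each of those 4 rows is kept; rows whose y.map_id has no match in z get NULL for z's columns.
Result: 4 row(s).

4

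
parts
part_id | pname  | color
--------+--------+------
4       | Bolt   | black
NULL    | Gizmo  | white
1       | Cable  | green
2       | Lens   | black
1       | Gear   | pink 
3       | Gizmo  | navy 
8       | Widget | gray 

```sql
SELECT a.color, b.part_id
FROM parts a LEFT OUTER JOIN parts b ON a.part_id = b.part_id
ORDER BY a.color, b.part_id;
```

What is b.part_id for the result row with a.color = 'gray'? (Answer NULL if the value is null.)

LEFT JOIN keeps every row from `parts a`; unmatched rows get NULL for `parts b`'s columns.
Matching on a.part_id = b.part_id. A NULL in a compared column never satisfies the condition.
Matched pairs: 8; unmatched a rows kept: 1.

8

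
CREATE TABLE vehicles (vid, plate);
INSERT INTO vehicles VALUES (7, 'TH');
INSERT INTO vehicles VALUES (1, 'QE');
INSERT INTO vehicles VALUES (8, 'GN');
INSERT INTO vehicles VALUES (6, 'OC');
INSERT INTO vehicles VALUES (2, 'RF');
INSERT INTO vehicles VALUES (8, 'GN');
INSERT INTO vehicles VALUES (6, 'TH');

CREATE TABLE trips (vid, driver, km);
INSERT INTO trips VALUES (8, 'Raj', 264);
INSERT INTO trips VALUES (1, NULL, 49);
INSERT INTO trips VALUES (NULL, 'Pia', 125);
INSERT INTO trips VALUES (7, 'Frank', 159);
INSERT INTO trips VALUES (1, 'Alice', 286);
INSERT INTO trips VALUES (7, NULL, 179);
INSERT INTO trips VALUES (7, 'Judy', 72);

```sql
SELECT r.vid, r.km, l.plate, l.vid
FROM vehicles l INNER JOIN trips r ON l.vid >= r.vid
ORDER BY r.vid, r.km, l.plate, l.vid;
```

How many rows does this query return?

INNER JOIN keeps only pairs where the ON condition holds.
Matching on l.vid >= r.vid. A NULL in a compared column never satisfies the condition.
- l row (vid=7): matches 5 r row(s) → 5 output row(s).
- l row (vid=1): matches 2 r row(s) → 2 output row(s).
- l row (vid=8): matches 6 r row(s) → 6 output row(s).
- l row (vid=6): matches 2 r row(s) → 2 output row(s).
- l row (vid=2): matches 2 r row(s) → 2 output row(s).
- l row (vid=8): matches 6 r row(s) → 6 output row(s).
- l row (vid=6): matches 2 r row(s) → 2 output row(s).
Total: 25 rows.

25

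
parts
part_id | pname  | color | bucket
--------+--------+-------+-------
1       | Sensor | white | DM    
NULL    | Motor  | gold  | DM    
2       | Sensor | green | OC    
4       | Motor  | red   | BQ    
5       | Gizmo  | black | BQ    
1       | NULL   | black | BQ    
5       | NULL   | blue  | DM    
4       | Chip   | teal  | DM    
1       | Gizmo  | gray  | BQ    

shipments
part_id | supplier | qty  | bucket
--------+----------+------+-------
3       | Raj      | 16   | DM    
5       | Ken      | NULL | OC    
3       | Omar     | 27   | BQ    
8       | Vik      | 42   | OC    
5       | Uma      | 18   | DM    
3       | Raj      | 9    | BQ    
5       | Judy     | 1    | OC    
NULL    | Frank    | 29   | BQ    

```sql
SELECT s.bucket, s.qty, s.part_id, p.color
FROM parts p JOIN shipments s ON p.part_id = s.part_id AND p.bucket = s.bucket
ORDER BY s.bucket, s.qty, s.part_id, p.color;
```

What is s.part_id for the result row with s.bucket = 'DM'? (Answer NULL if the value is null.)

INNER JOIN keeps only pairs where the ON condition holds.
Matching on p.part_id = s.part_id AND p.bucket = s.bucket. A NULL in a compared column never satisfies the condition.
Matched pairs: 1.

5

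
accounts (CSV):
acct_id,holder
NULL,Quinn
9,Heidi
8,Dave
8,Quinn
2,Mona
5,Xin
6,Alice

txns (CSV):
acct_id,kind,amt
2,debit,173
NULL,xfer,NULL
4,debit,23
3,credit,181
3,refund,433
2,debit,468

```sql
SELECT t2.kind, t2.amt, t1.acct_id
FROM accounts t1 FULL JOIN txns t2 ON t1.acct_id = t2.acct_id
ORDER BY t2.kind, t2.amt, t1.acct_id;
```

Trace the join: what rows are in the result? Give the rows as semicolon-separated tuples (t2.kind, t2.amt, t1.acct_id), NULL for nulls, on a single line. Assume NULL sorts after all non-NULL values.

FULL OUTER JOIN keeps every row from both sides; unmatched rows get NULL for the other side's columns.
Matching on t1.acct_id = t2.acct_id. A NULL in a compared column never satisfies the condition.
- t1[0] acct_id=NULL → no match; kept with NULLs on the t2 side.
- t1[1] acct_id=9 → no match; kept with NULLs on the t2 side.
- t1[2] acct_id=8 → no match; kept with NULLs on the t2 side.
- t1[3] acct_id=8 → no match; kept with NULLs on the t2 side.
- t1[4] acct_id=2 → 2 match(es) in t2 → 2 row(s).
- t1[5] acct_id=5 → no match; kept with NULLs on the t2 side.
- t1[6] acct_id=6 → no match; kept with NULLs on the t2 side.
- 4 t2 row(s) had no t1 match → kept, t1 columns NULL.

(credit, 181, NULL); (debit, 23, NULL); (debit, 173, 2); (debit, 468, 2); (refund, 433, NULL); (xfer, NULL, NULL); (NULL, NULL, 5); (NULL, NULL, 6); (NULL, NULL, 8); (NULL, NULL, 8); (NULL, NULL, 9); (NULL, NULL, NULL)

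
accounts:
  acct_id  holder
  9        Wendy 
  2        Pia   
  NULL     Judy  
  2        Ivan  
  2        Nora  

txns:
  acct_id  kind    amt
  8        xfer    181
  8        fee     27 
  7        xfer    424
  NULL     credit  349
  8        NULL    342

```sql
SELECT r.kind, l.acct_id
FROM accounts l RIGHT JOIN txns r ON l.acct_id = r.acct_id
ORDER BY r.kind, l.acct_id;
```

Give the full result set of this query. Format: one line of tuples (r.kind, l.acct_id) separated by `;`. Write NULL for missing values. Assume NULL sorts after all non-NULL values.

RIGHT JOIN keeps every row from `txns`; unmatched rows get NULL for `accounts`'s columns.
Matching on l.acct_id = r.acct_id. A NULL in a compared column never satisfies the condition.
Matched pairs: 0; unmatched r rows kept: 5.

(credit, NULL); (fee, NULL); (xfer, NULL); (xfer, NULL); (NULL, NULL)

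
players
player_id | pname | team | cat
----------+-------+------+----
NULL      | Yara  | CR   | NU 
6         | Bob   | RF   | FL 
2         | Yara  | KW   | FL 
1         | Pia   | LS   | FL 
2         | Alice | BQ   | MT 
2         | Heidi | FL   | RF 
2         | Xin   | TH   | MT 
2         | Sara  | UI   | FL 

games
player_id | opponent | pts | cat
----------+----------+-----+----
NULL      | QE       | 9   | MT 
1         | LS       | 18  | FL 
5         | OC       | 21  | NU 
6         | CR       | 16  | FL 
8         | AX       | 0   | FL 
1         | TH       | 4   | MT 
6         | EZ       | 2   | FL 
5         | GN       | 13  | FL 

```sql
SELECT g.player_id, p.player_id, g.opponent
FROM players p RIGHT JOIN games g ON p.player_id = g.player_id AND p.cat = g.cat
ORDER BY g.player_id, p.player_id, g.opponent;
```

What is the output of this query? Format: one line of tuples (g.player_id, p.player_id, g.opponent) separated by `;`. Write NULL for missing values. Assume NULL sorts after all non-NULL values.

(1, 1, LS); (1, NULL, TH); (5, NULL, GN); (5, NULL, OC); (6, 6, CR); (6, 6, EZ); (8, NULL, AX); (NULL, NULL, QE)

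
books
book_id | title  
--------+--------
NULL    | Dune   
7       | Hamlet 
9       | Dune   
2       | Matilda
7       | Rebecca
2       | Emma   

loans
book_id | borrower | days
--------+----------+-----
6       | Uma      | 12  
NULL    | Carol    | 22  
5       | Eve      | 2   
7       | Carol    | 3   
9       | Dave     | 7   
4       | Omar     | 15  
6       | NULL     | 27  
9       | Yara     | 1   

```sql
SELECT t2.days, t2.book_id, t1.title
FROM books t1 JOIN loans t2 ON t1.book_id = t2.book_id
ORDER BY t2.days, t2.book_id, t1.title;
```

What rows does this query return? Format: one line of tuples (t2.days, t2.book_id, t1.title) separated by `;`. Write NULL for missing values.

INNER JOIN keeps only pairs where the ON condition holds.
Matching on t1.book_id = t2.book_id. A NULL in a compared column never satisfies the condition.
- t1[0] book_id=NULL → no match; dropped.
- t1[1] book_id=7 → 1 match(es) in t2 → 1 row(s).
- t1[2] book_id=9 → 2 match(es) in t2 → 2 row(s).
- t1[3] book_id=2 → no match; dropped.
- t1[4] book_id=7 → 1 match(es) in t2 → 1 row(s).
- t1[5] book_id=2 → no match; dropped.
After projecting and ordering:
t2.days | t2.book_id | t1.title
1 | 9 | Dune
3 | 7 | Hamlet
3 | 7 | Rebecca
7 | 9 | Dune

(1, 9, Dune); (3, 7, Hamlet); (3, 7, Rebecca); (7, 9, Dune)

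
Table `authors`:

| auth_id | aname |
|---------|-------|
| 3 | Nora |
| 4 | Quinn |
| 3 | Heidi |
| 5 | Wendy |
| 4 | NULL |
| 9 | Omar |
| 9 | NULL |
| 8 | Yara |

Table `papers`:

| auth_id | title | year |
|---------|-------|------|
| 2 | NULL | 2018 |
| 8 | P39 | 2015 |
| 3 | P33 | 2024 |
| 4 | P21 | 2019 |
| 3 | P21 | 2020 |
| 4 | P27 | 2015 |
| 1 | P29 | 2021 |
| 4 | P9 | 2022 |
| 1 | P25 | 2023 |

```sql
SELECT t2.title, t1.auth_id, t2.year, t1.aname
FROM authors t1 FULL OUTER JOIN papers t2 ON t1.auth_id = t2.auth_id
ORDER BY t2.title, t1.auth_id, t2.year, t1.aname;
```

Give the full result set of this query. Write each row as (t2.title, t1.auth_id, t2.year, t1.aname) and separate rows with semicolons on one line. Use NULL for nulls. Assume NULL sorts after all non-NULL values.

(P21, 3, 2020, Heidi); (P21, 3, 2020, Nora); (P21, 4, 2019, Quinn); (P21, 4, 2019, NULL); (P25, NULL, 2023, NULL); (P27, 4, 2015, Quinn); (P27, 4, 2015, NULL); (P29, NULL, 2021, NULL); (P33, 3, 2024, Heidi); (P33, 3, 2024, Nora); (P39, 8, 2015, Yara); (P9, 4, 2022, Quinn); (P9, 4, 2022, NULL); (NULL, 5, NULL, Wendy); (NULL, 9, NULL, Omar); (NULL, 9, NULL, NULL); (NULL, NULL, 2018, NULL)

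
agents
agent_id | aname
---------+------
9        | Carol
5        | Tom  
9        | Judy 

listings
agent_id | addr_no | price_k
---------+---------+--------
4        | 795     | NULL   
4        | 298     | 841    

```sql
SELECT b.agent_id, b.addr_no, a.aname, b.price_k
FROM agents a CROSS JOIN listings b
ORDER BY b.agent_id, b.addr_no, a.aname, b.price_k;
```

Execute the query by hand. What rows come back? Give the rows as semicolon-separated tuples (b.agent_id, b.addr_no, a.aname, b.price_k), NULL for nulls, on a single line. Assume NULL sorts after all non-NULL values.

CROSS JOIN pairs every row of `agents` with every row of `listings`: 3 × 2 = 6 rows.

(4, 298, Carol, 841); (4, 298, Judy, 841); (4, 298, Tom, 841); (4, 795, Carol, NULL); (4, 795, Judy, NULL); (4, 795, Tom, NULL)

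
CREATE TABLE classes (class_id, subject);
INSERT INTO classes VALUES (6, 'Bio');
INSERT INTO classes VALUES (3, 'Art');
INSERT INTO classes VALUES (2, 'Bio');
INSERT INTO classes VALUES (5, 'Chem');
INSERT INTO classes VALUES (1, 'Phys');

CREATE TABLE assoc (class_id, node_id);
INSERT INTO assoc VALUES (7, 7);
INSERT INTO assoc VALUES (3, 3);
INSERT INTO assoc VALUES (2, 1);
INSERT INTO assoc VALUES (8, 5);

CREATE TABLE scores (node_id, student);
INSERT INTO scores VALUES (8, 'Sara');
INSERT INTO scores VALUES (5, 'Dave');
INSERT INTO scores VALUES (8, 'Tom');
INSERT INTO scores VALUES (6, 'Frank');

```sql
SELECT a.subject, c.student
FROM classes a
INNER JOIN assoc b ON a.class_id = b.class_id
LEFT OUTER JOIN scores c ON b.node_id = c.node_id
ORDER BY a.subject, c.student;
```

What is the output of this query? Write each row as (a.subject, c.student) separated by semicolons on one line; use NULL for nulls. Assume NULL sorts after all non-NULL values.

Step 1 — a INNER JOIN b on class_id → 2 row(s).
Then LEFT JOIN `scores c` on node_id: each of those 2 rows is kept; rows whose b.node_id has no match in c get NULL for c's columns.

(Art, NULL); (Bio, NULL)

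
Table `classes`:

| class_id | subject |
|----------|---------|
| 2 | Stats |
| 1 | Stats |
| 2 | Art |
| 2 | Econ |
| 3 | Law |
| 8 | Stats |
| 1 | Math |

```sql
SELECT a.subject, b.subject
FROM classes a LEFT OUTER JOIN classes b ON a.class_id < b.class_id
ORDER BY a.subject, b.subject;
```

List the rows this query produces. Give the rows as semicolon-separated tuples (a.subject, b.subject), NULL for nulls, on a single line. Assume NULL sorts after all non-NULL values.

LEFT JOIN keeps every row from `classes a`; unmatched rows get NULL for `classes b`'s columns.
Matching on a.class_id < b.class_id.
Matched pairs: 17; unmatched a rows kept: 1.

(Art, Law); (Art, Stats); (Econ, Law); (Econ, Stats); (Law, Stats); (Math, Art); (Math, Econ); (Math, Law); (Math, Stats); (Math, Stats); (Stats, Art); (Stats, Econ); (Stats, Law); (Stats, Law); (Stats, Stats); (Stats, Stats); (Stats, Stats); (Stats, NULL)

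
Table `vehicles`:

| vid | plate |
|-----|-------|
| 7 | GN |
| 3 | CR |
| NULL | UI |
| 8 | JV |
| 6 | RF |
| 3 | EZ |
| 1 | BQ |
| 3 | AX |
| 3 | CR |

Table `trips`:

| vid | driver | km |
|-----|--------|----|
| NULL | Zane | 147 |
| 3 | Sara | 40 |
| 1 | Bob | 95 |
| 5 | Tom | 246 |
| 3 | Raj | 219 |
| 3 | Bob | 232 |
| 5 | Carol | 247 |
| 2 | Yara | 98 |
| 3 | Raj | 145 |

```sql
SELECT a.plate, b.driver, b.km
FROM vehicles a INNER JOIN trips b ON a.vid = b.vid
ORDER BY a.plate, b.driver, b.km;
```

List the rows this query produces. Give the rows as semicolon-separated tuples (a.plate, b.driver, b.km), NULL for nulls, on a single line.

INNER JOIN keeps only pairs where the ON condition holds.
Matching on a.vid = b.vid. A NULL in a compared column never satisfies the condition.
- vid=7: no matching b row, dropped.
- vid=3: 4 matching b row(s), so 4 row(s) emitted.
- vid=NULL: no matching b row, dropped.
- vid=8: no matching b row, dropped.
- vid=6: no matching b row, dropped.
- vid=3: 4 matching b row(s), so 4 row(s) emitted.
- vid=1: 1 matching b row(s), so 1 row(s) emitted.
- vid=3: 4 matching b row(s), so 4 row(s) emitted.
- vid=3: 4 matching b row(s), so 4 row(s) emitted.

(AX, Bob, 232); (AX, Raj, 145); (AX, Raj, 219); (AX, Sara, 40); (BQ, Bob, 95); (CR, Bob, 232); (CR, Bob, 232); (CR, Raj, 145); (CR, Raj, 145); (CR, Raj, 219); (CR, Raj, 219); (CR, Sara, 40); (CR, Sara, 40); (EZ, Bob, 232); (EZ, Raj, 145); (EZ, Raj, 219); (EZ, Sara, 40)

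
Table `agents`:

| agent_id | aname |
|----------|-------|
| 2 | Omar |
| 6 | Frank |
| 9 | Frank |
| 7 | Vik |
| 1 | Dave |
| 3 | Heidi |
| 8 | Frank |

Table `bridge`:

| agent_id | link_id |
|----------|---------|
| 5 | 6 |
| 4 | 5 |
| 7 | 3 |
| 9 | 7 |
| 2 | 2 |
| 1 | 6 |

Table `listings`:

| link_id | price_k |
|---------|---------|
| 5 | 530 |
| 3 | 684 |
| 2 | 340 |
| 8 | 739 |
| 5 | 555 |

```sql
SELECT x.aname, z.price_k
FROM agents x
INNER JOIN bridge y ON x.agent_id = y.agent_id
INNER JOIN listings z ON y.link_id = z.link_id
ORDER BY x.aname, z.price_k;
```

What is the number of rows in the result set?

2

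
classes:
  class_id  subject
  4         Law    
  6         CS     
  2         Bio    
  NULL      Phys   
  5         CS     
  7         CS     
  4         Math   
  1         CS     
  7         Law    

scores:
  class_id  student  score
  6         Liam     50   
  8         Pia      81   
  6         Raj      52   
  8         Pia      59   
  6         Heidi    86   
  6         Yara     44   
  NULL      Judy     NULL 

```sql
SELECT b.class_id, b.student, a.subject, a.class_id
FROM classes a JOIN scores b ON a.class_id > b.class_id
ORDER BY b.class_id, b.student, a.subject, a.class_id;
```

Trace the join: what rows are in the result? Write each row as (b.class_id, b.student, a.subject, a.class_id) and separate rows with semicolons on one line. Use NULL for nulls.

INNER JOIN keeps only pairs where the ON condition holds.
Matching on a.class_id > b.class_id. A NULL in a compared column never satisfies the condition.
Matched pairs: 8.

(6, Heidi, CS, 7); (6, Heidi, Law, 7); (6, Liam, CS, 7); (6, Liam, Law, 7); (6, Raj, CS, 7); (6, Raj, Law, 7); (6, Yara, CS, 7); (6, Yara, Law, 7)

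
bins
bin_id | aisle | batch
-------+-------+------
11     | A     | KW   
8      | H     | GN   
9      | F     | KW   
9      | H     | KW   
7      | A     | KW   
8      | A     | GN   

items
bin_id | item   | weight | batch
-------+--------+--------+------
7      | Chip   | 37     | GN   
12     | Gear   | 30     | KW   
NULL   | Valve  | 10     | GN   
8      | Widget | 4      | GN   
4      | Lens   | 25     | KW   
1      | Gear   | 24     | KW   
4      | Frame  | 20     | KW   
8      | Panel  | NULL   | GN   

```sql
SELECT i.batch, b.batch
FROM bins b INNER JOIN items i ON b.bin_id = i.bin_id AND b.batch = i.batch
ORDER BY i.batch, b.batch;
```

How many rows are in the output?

4

INNER JOIN keeps only pairs where the ON condition holds.
Matching on b.bin_id = i.bin_id AND b.batch = i.batch. A NULL in a compared column never satisfies the condition.
Matched pairs: 4.
Total: 4 rows.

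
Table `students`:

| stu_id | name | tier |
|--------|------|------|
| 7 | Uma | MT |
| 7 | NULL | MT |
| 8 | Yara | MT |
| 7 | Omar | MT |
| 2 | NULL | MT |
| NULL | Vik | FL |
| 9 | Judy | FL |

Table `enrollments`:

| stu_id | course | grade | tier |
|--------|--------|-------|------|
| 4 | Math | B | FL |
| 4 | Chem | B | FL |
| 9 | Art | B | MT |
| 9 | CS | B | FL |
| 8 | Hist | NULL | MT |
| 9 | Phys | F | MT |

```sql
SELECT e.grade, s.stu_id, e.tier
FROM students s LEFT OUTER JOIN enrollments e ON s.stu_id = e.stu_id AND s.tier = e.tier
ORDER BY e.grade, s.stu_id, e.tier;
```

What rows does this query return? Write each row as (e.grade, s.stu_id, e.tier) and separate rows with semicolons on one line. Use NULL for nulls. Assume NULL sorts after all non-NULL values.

(B, 9, FL); (NULL, 2, NULL); (NULL, 7, NULL); (NULL, 7, NULL); (NULL, 7, NULL); (NULL, 8, MT); (NULL, NULL, NULL)

LEFT JOIN keeps every row from `students`; unmatched rows get NULL for `enrollments`'s columns.
Matching on s.stu_id = e.stu_id AND s.tier = e.tier. A NULL in a compared column never satisfies the condition.
- s[0] stu_id=7, tier=MT → no match; kept with NULLs on the e side.
- s[1] stu_id=7, tier=MT → no match; kept with NULLs on the e side.
- s[2] stu_id=8, tier=MT → 1 match(es) in e → 1 row(s).
- s[3] stu_id=7, tier=MT → no match; kept with NULLs on the e side.
- s[4] stu_id=2, tier=MT → no match; kept with NULLs on the e side.
- s[5] stu_id=NULL, tier=FL → no match; kept with NULLs on the e side.
- s[6] stu_id=9, tier=FL → 1 match(es) in e → 1 row(s).
After projecting and ordering:
e.grade | s.stu_id | e.tier
B | 9 | FL
NULL | 2 | NULL
NULL | 7 | NULL
NULL | 7 | NULL
NULL | 7 | NULL
NULL | 8 | MT
NULL | NULL | NULL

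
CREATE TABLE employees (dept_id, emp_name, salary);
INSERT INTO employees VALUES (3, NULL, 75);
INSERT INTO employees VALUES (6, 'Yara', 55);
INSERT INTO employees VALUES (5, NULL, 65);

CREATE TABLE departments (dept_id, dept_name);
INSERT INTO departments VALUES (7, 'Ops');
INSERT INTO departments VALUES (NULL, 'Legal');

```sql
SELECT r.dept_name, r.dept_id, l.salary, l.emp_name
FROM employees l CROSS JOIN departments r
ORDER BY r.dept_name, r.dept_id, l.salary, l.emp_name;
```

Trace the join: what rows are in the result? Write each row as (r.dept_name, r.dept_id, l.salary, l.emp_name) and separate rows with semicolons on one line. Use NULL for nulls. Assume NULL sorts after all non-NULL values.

(Legal, NULL, 55, Yara); (Legal, NULL, 65, NULL); (Legal, NULL, 75, NULL); (Ops, 7, 55, Yara); (Ops, 7, 65, NULL); (Ops, 7, 75, NULL)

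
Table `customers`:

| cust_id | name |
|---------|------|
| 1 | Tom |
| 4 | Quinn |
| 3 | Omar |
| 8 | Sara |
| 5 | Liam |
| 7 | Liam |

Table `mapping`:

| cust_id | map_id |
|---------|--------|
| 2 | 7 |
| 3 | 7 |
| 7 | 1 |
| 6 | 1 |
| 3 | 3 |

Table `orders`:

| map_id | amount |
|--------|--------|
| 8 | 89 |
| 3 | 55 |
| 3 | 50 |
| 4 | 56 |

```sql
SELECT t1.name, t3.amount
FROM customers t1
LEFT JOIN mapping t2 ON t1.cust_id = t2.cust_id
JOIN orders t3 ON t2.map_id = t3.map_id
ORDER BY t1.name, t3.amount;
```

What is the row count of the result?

Joins associate left-to-right: customers LEFT JOIN mapping on cust_id gives 7 intermediate row(s).
Then INNER JOIN `orders t3` on map_id: keep only rows whose t2.map_id appears in t3.
Result: 2 row(s).

2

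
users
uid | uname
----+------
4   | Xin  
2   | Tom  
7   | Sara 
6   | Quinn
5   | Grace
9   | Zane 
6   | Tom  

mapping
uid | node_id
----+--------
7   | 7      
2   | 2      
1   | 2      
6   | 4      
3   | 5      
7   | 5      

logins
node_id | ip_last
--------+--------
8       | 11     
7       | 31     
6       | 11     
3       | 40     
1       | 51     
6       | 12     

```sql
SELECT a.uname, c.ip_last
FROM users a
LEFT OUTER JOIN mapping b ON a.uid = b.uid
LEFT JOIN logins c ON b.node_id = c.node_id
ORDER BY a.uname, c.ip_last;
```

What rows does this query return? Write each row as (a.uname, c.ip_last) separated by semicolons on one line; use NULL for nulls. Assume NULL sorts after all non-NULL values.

Step 1 — a LEFT JOIN b on uid → 8 row(s).
Then LEFT JOIN `logins c` on node_id: each of those 8 rows is kept; rows whose b.node_id has no match in c get NULL for c's columns.

(Grace, NULL); (Quinn, NULL); (Sara, 31); (Sara, NULL); (Tom, NULL); (Tom, NULL); (Xin, NULL); (Zane, NULL)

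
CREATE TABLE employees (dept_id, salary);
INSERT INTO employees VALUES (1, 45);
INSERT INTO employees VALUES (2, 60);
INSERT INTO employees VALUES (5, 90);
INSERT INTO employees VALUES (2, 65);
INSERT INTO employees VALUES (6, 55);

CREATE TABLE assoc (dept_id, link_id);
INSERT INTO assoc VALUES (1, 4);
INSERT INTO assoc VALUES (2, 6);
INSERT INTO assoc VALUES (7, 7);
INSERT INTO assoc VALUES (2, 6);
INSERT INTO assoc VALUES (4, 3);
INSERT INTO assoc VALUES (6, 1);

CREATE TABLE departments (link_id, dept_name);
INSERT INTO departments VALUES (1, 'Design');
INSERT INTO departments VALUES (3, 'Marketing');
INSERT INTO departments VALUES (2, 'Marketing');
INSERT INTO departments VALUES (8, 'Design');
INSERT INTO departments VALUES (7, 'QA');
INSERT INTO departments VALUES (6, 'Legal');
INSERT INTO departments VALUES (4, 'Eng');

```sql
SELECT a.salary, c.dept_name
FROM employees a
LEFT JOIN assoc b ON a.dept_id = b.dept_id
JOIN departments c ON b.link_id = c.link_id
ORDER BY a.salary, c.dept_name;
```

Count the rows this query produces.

6

Joins associate left-to-right: employees LEFT JOIN assoc on dept_id gives 7 intermediate row(s).
Then INNER JOIN `departments c` on link_id: keep only rows whose b.link_id appears in c.
Result: 6 row(s).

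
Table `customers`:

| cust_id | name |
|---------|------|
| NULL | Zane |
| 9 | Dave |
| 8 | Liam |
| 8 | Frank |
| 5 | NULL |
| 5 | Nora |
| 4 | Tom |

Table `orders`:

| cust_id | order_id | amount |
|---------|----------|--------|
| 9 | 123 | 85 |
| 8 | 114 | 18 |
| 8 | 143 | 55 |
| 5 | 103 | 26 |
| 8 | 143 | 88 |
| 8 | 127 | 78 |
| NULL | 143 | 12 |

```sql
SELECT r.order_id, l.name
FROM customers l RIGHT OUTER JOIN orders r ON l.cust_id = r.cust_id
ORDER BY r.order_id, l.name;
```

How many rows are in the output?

12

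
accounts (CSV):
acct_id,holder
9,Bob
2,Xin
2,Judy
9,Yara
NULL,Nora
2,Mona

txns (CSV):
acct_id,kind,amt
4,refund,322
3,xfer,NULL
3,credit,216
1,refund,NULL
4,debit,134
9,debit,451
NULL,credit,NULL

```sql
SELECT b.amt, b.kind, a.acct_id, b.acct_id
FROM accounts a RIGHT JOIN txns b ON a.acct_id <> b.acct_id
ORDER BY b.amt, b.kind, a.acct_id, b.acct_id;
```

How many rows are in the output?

RIGHT JOIN keeps every row from `txns`; unmatched rows get NULL for `accounts`'s columns.
Matching on a.acct_id <> b.acct_id. A NULL in a compared column never satisfies the condition.
Matched pairs: 28; unmatched b rows kept: 1.
Total: 28 matched + 1 padded = 29 rows.

29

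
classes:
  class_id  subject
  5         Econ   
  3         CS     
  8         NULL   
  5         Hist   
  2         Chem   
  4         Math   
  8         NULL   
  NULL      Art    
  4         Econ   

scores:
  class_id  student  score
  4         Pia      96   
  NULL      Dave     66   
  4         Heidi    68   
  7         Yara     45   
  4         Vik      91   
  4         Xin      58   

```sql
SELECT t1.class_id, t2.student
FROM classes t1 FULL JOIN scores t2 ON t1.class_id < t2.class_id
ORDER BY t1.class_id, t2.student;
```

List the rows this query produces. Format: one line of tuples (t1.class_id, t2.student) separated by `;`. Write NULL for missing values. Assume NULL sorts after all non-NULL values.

(2, Heidi); (2, Pia); (2, Vik); (2, Xin); (2, Yara); (3, Heidi); (3, Pia); (3, Vik); (3, Xin); (3, Yara); (4, Yara); (4, Yara); (5, Yara); (5, Yara); (8, NULL); (8, NULL); (NULL, Dave); (NULL, NULL)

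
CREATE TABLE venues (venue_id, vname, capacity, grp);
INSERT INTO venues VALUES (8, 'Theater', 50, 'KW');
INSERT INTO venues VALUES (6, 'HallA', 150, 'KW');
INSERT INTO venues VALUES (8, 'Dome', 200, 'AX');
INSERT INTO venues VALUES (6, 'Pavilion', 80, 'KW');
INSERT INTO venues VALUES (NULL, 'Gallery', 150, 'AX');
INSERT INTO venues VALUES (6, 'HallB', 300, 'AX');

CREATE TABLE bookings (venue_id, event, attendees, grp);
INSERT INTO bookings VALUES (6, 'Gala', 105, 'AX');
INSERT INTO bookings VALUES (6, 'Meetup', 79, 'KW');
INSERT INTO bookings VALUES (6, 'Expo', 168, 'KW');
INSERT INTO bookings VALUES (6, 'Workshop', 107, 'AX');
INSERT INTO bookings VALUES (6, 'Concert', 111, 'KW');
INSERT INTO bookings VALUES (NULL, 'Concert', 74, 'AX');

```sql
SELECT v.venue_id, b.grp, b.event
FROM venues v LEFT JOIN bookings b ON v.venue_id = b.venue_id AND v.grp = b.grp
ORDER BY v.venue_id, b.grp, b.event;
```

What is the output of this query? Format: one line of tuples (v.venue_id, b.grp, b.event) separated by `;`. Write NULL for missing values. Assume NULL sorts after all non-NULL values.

(6, AX, Gala); (6, AX, Workshop); (6, KW, Concert); (6, KW, Concert); (6, KW, Expo); (6, KW, Expo); (6, KW, Meetup); (6, KW, Meetup); (8, NULL, NULL); (8, NULL, NULL); (NULL, NULL, NULL)

LEFT JOIN keeps every row from `venues`; unmatched rows get NULL for `bookings`'s columns.
Matching on v.venue_id = b.venue_id AND v.grp = b.grp. A NULL in a compared column never satisfies the condition.
Matched pairs: 8; unmatched v rows kept: 3.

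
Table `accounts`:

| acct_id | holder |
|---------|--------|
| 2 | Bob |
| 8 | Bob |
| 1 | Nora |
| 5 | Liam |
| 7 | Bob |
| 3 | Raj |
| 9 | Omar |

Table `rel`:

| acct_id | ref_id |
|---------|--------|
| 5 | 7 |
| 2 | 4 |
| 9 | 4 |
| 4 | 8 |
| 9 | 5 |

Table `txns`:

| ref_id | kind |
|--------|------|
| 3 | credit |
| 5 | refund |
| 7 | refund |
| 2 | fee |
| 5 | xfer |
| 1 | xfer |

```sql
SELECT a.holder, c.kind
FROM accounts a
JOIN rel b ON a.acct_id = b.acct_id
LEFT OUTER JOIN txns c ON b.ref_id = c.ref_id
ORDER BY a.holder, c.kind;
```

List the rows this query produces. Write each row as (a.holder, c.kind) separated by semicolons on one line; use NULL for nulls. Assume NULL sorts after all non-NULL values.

Joins associate left-to-right: accounts INNER JOIN rel on acct_id gives 4 intermediate row(s).
Then LEFT JOIN `txns c` on ref_id: each of those 4 rows is kept; rows whose b.ref_id has no match in c get NULL for c's columns.

(Bob, NULL); (Liam, refund); (Omar, refund); (Omar, xfer); (Omar, NULL)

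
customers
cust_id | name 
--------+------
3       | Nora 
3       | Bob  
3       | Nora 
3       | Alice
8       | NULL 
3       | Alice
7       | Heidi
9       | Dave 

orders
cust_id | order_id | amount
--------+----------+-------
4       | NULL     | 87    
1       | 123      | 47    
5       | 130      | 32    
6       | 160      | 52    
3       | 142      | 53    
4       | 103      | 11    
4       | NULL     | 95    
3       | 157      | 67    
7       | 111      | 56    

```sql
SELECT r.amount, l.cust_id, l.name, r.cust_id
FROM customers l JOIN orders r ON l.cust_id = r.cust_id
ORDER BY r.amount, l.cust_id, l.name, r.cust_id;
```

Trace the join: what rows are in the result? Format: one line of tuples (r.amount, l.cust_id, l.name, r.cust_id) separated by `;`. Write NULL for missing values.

INNER JOIN keeps only pairs where the ON condition holds.
Matching on l.cust_id = r.cust_id.
- cust_id=3: 2 matching r row(s), so 2 row(s) emitted.
- cust_id=3: 2 matching r row(s), so 2 row(s) emitted.
- cust_id=3: 2 matching r row(s), so 2 row(s) emitted.
- cust_id=3: 2 matching r row(s), so 2 row(s) emitted.
- cust_id=8: no matching r row, dropped.
- cust_id=3: 2 matching r row(s), so 2 row(s) emitted.
- cust_id=7: 1 matching r row(s), so 1 row(s) emitted.
- cust_id=9: no matching r row, dropped.

(53, 3, Alice, 3); (53, 3, Alice, 3); (53, 3, Bob, 3); (53, 3, Nora, 3); (53, 3, Nora, 3); (56, 7, Heidi, 7); (67, 3, Alice, 3); (67, 3, Alice, 3); (67, 3, Bob, 3); (67, 3, Nora, 3); (67, 3, Nora, 3)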